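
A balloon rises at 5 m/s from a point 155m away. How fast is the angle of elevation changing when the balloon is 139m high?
0.017879 rad/s

tan(θ) = y/155
sec²(θ) · dθ/dt = (1/155) · dy/dt
dθ/dt = cos²(θ)/155 · 5 = 155/(155² + 139²) · 5
dθ/dt = 0.017879 rad/s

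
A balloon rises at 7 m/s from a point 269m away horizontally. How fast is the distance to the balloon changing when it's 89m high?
623√80282/80282 ≈ 2.199 m/s

z² = 269² + y²
z = √(269² + 89²) = √80282
dz/dt = y/z · dy/dt = 89/√80282 · 7 = 623√80282/80282 ≈ 2.199 m/s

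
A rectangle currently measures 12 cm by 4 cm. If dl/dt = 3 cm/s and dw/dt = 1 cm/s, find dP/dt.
8 cm/s

P = 2(l + w)
dP/dt = 2(dl/dt + dw/dt) = 2(3 + 1) = 8 cm/s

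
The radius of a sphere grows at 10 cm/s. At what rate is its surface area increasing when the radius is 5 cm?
400π cm²/s

S = 4πr²
dS/dt = dS/dr · dr/dt = 8πr · 10
At r = 5: dS/dt = 400π cm²/s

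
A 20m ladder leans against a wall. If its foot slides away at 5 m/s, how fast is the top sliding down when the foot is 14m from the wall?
35√51/51 ≈ 4.901 m/s

x² + y² = 20²
2x·dx/dt + 2y·dy/dt = 0
dy/dt = -x/y · dx/dt = -14/(2√51) · 5 = -35√51/51 m/s
The top is descending at 35√51/51 ≈ 4.901 m/s.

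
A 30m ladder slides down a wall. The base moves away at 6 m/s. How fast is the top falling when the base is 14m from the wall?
21√11/22 ≈ 3.166 m/s

x² + y² = 30²
2x·dx/dt + 2y·dy/dt = 0
dy/dt = -x/y · dx/dt = -14/(8√11) · 6 = -21√11/22 m/s
The top is descending at 21√11/22 ≈ 3.166 m/s.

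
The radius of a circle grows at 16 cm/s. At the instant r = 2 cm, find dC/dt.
32π cm/s

C = 2πr
dC/dt = 2π · dr/dt = 2π · 16 = 32π cm/s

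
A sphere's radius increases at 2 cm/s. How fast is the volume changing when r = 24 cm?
4608π cm³/s

V = (4/3)πr³
dV/dt = dV/dr · dr/dt = 4πr² · 2
At r = 24: dV/dt = 4608π cm³/s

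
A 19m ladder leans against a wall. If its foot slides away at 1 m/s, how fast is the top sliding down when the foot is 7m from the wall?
7√78/156 ≈ 0.3963 m/s

x² + y² = 19²
2x·dx/dt + 2y·dy/dt = 0
dy/dt = -x/y · dx/dt = -7/(2√78) · 1 = -7√78/156 m/s
The top is descending at 7√78/156 ≈ 0.3963 m/s.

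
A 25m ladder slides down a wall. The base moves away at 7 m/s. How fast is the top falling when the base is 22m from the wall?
154√141/141 ≈ 12.97 m/s

x² + y² = 25²
2x·dx/dt + 2y·dy/dt = 0
dy/dt = -x/y · dx/dt = -22/√141 · 7 = -154√141/141 m/s
The top is descending at 154√141/141 ≈ 12.97 m/s.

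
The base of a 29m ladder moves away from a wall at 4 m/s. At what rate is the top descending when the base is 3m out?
3√13/26 ≈ 0.416 m/s

x² + y² = 29²
2x·dx/dt + 2y·dy/dt = 0
dy/dt = -x/y · dx/dt = -3/(8√13) · 4 = -3√13/26 m/s
The top is descending at 3√13/26 ≈ 0.416 m/s.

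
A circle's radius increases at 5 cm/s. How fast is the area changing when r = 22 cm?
220π cm²/s

A = πr²
dA/dt = 2πr · dr/dt = 2π(22)(5) = 220π cm²/s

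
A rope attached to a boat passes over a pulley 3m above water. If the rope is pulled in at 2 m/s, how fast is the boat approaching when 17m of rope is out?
17√70/70 ≈ 2.032 m/s

rope² = x² + 3²
x = √(17² - 3²) = 2√70
dx/dt = (rope/x) · d(rope)/dt = (17/(2√70)) · (-2) = -17√70/70 m/s
The boat approaches at 17√70/70 ≈ 2.032 m/s.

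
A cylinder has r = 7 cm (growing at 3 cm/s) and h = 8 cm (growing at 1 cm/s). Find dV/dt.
385π cm³/s

V = πr²h
dV/dt = 2πrh·dr/dt + πr²·dh/dt
= 2π(7)(8)(3) + π(7)²(1)
= 385π cm³/s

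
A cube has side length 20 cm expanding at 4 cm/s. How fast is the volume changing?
4800 cm³/s

V = s³
dV/dt = 3s² · ds/dt = 3·20²·4 = 4800 cm³/s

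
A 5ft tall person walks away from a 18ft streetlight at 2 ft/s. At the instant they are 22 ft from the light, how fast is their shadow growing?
10/13 ft/s

By similar triangles: 18/(x+s) = 5/s
Solving: s = 5x/13
ds/dt = 5/13 · dx/dt = 5/13 · 2 = 10/13 ft/s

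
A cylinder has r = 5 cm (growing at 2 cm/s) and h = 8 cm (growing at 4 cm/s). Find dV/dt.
260π cm³/s

V = πr²h
dV/dt = 2πrh·dr/dt + πr²·dh/dt
= 2π(5)(8)(2) + π(5)²(4)
= 260π cm³/s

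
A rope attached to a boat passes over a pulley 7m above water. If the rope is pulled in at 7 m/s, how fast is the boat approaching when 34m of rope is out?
238√123/369 ≈ 7.153 m/s

rope² = x² + 7²
x = √(34² - 7²) = 3√123
dx/dt = (rope/x) · d(rope)/dt = (34/(3√123)) · (-7) = -238√123/369 m/s
The boat approaches at 238√123/369 ≈ 7.153 m/s.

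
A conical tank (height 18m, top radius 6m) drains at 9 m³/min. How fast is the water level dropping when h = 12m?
9/(16π) ≈ 0.179 m/min

r/h = 6/18, so r = (1/3)h
V = (1/3)πr²h = (1/3)π((1/3)h)²h = (1/27)πh³
dV/dh = (1/9)πh²
dh/dt = (dV/dt)/(dV/dh) = -9/((1/9)π·12²) = -9/(16π) m/min
The level is dropping at 9/(16π) ≈ 0.179 m/min.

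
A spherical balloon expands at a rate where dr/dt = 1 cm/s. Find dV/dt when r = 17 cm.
1156π cm³/s

V = (4/3)πr³
dV/dt = dV/dr · dr/dt = 4πr² · 1
At r = 17: dV/dt = 1156π cm³/s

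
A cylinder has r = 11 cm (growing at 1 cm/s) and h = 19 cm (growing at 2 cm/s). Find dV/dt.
660π cm³/s

V = πr²h
dV/dt = 2πrh·dr/dt + πr²·dh/dt
= 2π(11)(19)(1) + π(11)²(2)
= 660π cm³/s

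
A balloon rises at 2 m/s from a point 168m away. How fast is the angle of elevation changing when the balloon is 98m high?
0.008882 rad/s

tan(θ) = y/168
sec²(θ) · dθ/dt = (1/168) · dy/dt
dθ/dt = cos²(θ)/168 · 2 = 168/(168² + 98²) · 2
dθ/dt = 0.008882 rad/s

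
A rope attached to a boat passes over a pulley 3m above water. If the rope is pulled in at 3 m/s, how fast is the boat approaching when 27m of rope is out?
27√5/20 ≈ 3.019 m/s

rope² = x² + 3²
x = √(27² - 3²) = 12√5
dx/dt = (rope/x) · d(rope)/dt = (27/(12√5)) · (-3) = -27√5/20 m/s
The boat approaches at 27√5/20 ≈ 3.019 m/s.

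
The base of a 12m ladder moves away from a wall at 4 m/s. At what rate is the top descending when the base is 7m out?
28√95/95 ≈ 2.873 m/s

x² + y² = 12²
2x·dx/dt + 2y·dy/dt = 0
dy/dt = -x/y · dx/dt = -7/√95 · 4 = -28√95/95 m/s
The top is descending at 28√95/95 ≈ 2.873 m/s.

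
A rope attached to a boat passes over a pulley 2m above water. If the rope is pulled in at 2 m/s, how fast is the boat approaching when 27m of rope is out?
54√29/145 ≈ 2.006 m/s

rope² = x² + 2²
x = √(27² - 2²) = 5√29
dx/dt = (rope/x) · d(rope)/dt = (27/(5√29)) · (-2) = -54√29/145 m/s
The boat approaches at 54√29/145 ≈ 2.006 m/s.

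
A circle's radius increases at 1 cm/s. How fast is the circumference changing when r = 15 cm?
2π cm/s

C = 2πr
dC/dt = 2π · dr/dt = 2π · 1 = 2π cm/s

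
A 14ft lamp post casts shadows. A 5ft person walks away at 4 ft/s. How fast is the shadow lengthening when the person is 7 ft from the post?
20/9 ft/s

By similar triangles: 14/(x+s) = 5/s
Solving: s = 5x/9
ds/dt = 5/9 · dx/dt = 5/9 · 4 = 20/9 ft/s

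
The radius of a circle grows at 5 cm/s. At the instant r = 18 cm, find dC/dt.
10π cm/s

C = 2πr
dC/dt = 2π · dr/dt = 2π · 5 = 10π cm/s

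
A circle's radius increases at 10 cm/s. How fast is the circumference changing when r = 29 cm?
20π cm/s

C = 2πr
dC/dt = 2π · dr/dt = 2π · 10 = 20π cm/s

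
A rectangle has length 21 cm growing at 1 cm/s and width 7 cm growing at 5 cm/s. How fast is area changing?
112 cm²/s

A = lw
dA/dt = w·dl/dt + l·dw/dt = 7·1 + 21·5 = 112 cm²/s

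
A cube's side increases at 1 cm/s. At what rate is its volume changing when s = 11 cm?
363 cm³/s

V = s³
dV/dt = 3s² · ds/dt = 3·11²·1 = 363 cm³/s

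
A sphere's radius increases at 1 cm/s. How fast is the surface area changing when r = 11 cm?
88π cm²/s

S = 4πr²
dS/dt = dS/dr · dr/dt = 8πr · 1
At r = 11: dS/dt = 88π cm²/s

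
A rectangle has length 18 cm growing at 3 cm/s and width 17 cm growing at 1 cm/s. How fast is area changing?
69 cm²/s

A = lw
dA/dt = w·dl/dt + l·dw/dt = 17·3 + 18·1 = 69 cm²/s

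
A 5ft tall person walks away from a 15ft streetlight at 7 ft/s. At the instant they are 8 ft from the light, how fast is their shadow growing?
7/2 ft/s

By similar triangles: 15/(x+s) = 5/s
Solving: s = 5x/10
ds/dt = 5/10 · dx/dt = 1/2 · 7 = 7/2 ft/s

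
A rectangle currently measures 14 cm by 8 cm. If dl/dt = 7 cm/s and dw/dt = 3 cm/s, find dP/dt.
20 cm/s

P = 2(l + w)
dP/dt = 2(dl/dt + dw/dt) = 2(7 + 3) = 20 cm/s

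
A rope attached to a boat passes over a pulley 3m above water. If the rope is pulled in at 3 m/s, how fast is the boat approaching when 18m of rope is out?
18√35/35 ≈ 3.043 m/s

rope² = x² + 3²
x = √(18² - 3²) = 3√35
dx/dt = (rope/x) · d(rope)/dt = (18/(3√35)) · (-3) = -18√35/35 m/s
The boat approaches at 18√35/35 ≈ 3.043 m/s.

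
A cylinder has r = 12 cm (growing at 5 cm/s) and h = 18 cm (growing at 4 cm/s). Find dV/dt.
2736π cm³/s

V = πr²h
dV/dt = 2πrh·dr/dt + πr²·dh/dt
= 2π(12)(18)(5) + π(12)²(4)
= 2736π cm³/s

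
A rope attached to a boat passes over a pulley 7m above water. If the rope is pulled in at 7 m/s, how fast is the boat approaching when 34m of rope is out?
238√123/369 ≈ 7.153 m/s

rope² = x² + 7²
x = √(34² - 7²) = 3√123
dx/dt = (rope/x) · d(rope)/dt = (34/(3√123)) · (-7) = -238√123/369 m/s
The boat approaches at 238√123/369 ≈ 7.153 m/s.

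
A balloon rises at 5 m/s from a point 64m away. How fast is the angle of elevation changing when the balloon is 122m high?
0.01686 rad/s

tan(θ) = y/64
sec²(θ) · dθ/dt = (1/64) · dy/dt
dθ/dt = cos²(θ)/64 · 5 = 64/(64² + 122²) · 5
dθ/dt = 0.01686 rad/s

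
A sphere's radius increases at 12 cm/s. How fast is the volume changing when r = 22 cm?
23232π cm³/s

V = (4/3)πr³
dV/dt = dV/dr · dr/dt = 4πr² · 12
At r = 22: dV/dt = 23232π cm³/s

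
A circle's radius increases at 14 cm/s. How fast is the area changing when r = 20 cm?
560π cm²/s

A = πr²
dA/dt = 2πr · dr/dt = 2π(20)(14) = 560π cm²/s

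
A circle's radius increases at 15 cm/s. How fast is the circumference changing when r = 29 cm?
30π cm/s

C = 2πr
dC/dt = 2π · dr/dt = 2π · 15 = 30π cm/s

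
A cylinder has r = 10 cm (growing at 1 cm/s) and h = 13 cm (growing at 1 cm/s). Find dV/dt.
360π cm³/s

V = πr²h
dV/dt = 2πrh·dr/dt + πr²·dh/dt
= 2π(10)(13)(1) + π(10)²(1)
= 360π cm³/s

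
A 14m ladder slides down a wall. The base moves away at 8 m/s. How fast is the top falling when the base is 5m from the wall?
40√19/57 ≈ 3.059 m/s

x² + y² = 14²
2x·dx/dt + 2y·dy/dt = 0
dy/dt = -x/y · dx/dt = -5/(3√19) · 8 = -40√19/57 m/s
The top is descending at 40√19/57 ≈ 3.059 m/s.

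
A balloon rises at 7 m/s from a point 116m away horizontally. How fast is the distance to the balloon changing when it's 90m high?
315√5389/5389 ≈ 4.291 m/s

z² = 116² + y²
z = √(116² + 90²) = 2√5389
dz/dt = y/z · dy/dt = 90/(2√5389) · 7 = 315√5389/5389 ≈ 4.291 m/s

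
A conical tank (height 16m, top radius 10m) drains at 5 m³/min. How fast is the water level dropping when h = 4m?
4/(5π) ≈ 0.2546 m/min

r/h = 10/16, so r = (5/8)h
V = (1/3)πr²h = (1/3)π((5/8)h)²h = (25/192)πh³
dV/dh = (25/64)πh²
dh/dt = (dV/dt)/(dV/dh) = -5/((25/64)π·4²) = -4/(5π) m/min
The level is dropping at 4/(5π) ≈ 0.2546 m/min.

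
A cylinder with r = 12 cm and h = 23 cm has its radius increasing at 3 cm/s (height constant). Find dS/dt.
282π cm²/s

S = 2πrh + 2πr² (lateral + bases)
dS/dt = (2πh + 4πr)·dr/dt = (2π·23 + 4π·12)·3
= 282π cm²/s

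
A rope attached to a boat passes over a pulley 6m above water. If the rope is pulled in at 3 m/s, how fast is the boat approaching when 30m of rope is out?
5√6/4 ≈ 3.062 m/s

rope² = x² + 6²
x = √(30² - 6²) = 12√6
dx/dt = (rope/x) · d(rope)/dt = (30/(12√6)) · (-3) = -5√6/4 m/s
The boat approaches at 5√6/4 ≈ 3.062 m/s.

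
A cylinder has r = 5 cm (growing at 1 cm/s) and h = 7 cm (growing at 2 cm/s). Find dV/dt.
120π cm³/s

V = πr²h
dV/dt = 2πrh·dr/dt + πr²·dh/dt
= 2π(5)(7)(1) + π(5)²(2)
= 120π cm³/s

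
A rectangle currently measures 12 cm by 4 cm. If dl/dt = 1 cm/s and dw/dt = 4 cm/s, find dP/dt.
10 cm/s

P = 2(l + w)
dP/dt = 2(dl/dt + dw/dt) = 2(1 + 4) = 10 cm/s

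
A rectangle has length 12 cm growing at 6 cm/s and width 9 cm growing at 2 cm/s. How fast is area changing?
78 cm²/s

A = lw
dA/dt = w·dl/dt + l·dw/dt = 9·6 + 12·2 = 78 cm²/s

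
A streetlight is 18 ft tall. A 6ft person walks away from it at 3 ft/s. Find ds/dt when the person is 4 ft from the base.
3/2 ft/s

By similar triangles: 18/(x+s) = 6/s
Solving: s = 6x/12
ds/dt = 6/12 · dx/dt = 1/2 · 3 = 3/2 ft/s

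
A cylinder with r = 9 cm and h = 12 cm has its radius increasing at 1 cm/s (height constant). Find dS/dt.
60π cm²/s

S = 2πrh + 2πr² (lateral + bases)
dS/dt = (2πh + 4πr)·dr/dt = (2π·12 + 4π·9)·1
= 60π cm²/s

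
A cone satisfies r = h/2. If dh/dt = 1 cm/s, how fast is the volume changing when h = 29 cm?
841π/4 cm³/s

V = (1/3)π(h/2)²h = πh³/12
dV/dt = πh²/4 · 1
At h = 29: dV/dt = 841π/4 cm³/s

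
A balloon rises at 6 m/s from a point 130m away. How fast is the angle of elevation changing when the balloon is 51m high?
0.039998 rad/s

tan(θ) = y/130
sec²(θ) · dθ/dt = (1/130) · dy/dt
dθ/dt = cos²(θ)/130 · 6 = 130/(130² + 51²) · 6
dθ/dt = 0.039998 rad/s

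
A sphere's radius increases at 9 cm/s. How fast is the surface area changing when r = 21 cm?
1512π cm²/s

S = 4πr²
dS/dt = dS/dr · dr/dt = 8πr · 9
At r = 21: dS/dt = 1512π cm²/s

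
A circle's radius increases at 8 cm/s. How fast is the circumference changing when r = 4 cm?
16π cm/s

C = 2πr
dC/dt = 2π · dr/dt = 2π · 8 = 16π cm/s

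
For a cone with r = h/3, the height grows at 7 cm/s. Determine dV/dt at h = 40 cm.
11200π/9 cm³/s

V = (1/3)π(h/3)²h = πh³/27
dV/dt = πh²/9 · 7
At h = 40: dV/dt = 11200π/9 cm³/s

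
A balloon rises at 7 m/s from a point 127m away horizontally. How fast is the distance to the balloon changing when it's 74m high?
518√21605/21605 ≈ 3.524 m/s

z² = 127² + y²
z = √(127² + 74²) = √21605
dz/dt = y/z · dy/dt = 74/√21605 · 7 = 518√21605/21605 ≈ 3.524 m/s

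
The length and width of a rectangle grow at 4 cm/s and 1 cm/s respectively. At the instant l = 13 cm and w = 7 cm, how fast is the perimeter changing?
10 cm/s

P = 2(l + w)
dP/dt = 2(dl/dt + dw/dt) = 2(4 + 1) = 10 cm/s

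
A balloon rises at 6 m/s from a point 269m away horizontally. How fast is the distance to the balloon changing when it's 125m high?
375√87986/43993 ≈ 2.528 m/s

z² = 269² + y²
z = √(269² + 125²) = √87986
dz/dt = y/z · dy/dt = 125/√87986 · 6 = 375√87986/43993 ≈ 2.528 m/s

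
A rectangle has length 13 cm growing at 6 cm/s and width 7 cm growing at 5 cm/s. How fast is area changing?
107 cm²/s

A = lw
dA/dt = w·dl/dt + l·dw/dt = 7·6 + 13·5 = 107 cm²/s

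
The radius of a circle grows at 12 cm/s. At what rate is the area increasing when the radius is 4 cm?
96π cm²/s

A = πr²
dA/dt = 2πr · dr/dt = 2π(4)(12) = 96π cm²/s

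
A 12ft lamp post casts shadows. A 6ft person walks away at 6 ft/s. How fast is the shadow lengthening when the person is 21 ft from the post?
6 ft/s

By similar triangles: 12/(x+s) = 6/s
Solving: s = 6x/6
ds/dt = 6/6 · dx/dt = 1 · 6 = 6 ft/s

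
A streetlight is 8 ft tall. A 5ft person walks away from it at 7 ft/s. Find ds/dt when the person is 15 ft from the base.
35/3 ft/s

By similar triangles: 8/(x+s) = 5/s
Solving: s = 5x/3
ds/dt = 5/3 · dx/dt = 5/3 · 7 = 35/3 ft/s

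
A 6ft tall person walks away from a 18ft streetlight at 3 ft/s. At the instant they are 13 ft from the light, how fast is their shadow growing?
3/2 ft/s

By similar triangles: 18/(x+s) = 6/s
Solving: s = 6x/12
ds/dt = 6/12 · dx/dt = 1/2 · 3 = 3/2 ft/s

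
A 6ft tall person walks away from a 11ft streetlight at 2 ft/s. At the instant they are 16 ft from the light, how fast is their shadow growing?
12/5 ft/s

By similar triangles: 11/(x+s) = 6/s
Solving: s = 6x/5
ds/dt = 6/5 · dx/dt = 6/5 · 2 = 12/5 ft/s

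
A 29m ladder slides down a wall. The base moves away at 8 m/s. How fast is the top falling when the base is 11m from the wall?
22√5/15 ≈ 3.28 m/s

x² + y² = 29²
2x·dx/dt + 2y·dy/dt = 0
dy/dt = -x/y · dx/dt = -11/(12√5) · 8 = -22√5/15 m/s
The top is descending at 22√5/15 ≈ 3.28 m/s.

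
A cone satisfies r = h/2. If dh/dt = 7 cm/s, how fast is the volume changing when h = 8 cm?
112π cm³/s

V = (1/3)π(h/2)²h = πh³/12
dV/dt = πh²/4 · 7
At h = 8: dV/dt = 112π cm³/s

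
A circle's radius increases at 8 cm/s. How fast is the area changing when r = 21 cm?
336π cm²/s

A = πr²
dA/dt = 2πr · dr/dt = 2π(21)(8) = 336π cm²/s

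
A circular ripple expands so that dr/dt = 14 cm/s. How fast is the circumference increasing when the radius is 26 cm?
28π cm/s

C = 2πr
dC/dt = 2π · dr/dt = 2π · 14 = 28π cm/s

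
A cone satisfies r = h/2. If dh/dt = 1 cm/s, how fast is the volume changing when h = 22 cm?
121π cm³/s

V = (1/3)π(h/2)²h = πh³/12
dV/dt = πh²/4 · 1
At h = 22: dV/dt = 121π cm³/s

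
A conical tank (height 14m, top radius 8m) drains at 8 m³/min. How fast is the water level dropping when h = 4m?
49/(32π) ≈ 0.4874 m/min

r/h = 8/14, so r = (4/7)h
V = (1/3)πr²h = (1/3)π((4/7)h)²h = (16/147)πh³
dV/dh = (16/49)πh²
dh/dt = (dV/dt)/(dV/dh) = -8/((16/49)π·4²) = -49/(32π) m/min
The level is dropping at 49/(32π) ≈ 0.4874 m/min.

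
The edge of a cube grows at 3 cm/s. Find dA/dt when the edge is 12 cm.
432 cm²/s

A = 6s²
dA/dt = 12s · ds/dt = 12·12·3 = 432 cm²/s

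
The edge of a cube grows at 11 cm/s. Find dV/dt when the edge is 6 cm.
1188 cm³/s

V = s³
dV/dt = 3s² · ds/dt = 3·6²·11 = 1188 cm³/s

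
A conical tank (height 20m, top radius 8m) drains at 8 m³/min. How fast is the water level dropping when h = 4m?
25/(8π) ≈ 0.9947 m/min

r/h = 8/20, so r = (2/5)h
V = (1/3)πr²h = (1/3)π((2/5)h)²h = (4/75)πh³
dV/dh = (4/25)πh²
dh/dt = (dV/dt)/(dV/dh) = -8/((4/25)π·4²) = -25/(8π) m/min
The level is dropping at 25/(8π) ≈ 0.9947 m/min.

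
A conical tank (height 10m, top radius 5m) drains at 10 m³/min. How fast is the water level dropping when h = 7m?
40/(49π) ≈ 0.2598 m/min

r/h = 5/10, so r = (1/2)h
V = (1/3)πr²h = (1/3)π((1/2)h)²h = (1/12)πh³
dV/dh = (1/4)πh²
dh/dt = (dV/dt)/(dV/dh) = -10/((1/4)π·7²) = -40/(49π) m/min
The level is dropping at 40/(49π) ≈ 0.2598 m/min.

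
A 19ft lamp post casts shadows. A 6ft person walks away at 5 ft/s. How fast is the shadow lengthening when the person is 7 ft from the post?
30/13 ft/s

By similar triangles: 19/(x+s) = 6/s
Solving: s = 6x/13
ds/dt = 6/13 · dx/dt = 6/13 · 5 = 30/13 ft/s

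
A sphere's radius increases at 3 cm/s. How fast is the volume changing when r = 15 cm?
2700π cm³/s

V = (4/3)πr³
dV/dt = dV/dr · dr/dt = 4πr² · 3
At r = 15: dV/dt = 2700π cm³/s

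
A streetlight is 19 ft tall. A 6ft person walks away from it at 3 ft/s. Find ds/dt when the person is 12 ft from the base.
18/13 ft/s

By similar triangles: 19/(x+s) = 6/s
Solving: s = 6x/13
ds/dt = 6/13 · dx/dt = 6/13 · 3 = 18/13 ft/s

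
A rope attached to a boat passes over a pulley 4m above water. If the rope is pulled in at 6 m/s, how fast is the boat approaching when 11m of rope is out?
22√105/35 ≈ 6.441 m/s

rope² = x² + 4²
x = √(11² - 4²) = √105
dx/dt = (rope/x) · d(rope)/dt = (11/√105) · (-6) = -22√105/35 m/s
The boat approaches at 22√105/35 ≈ 6.441 m/s.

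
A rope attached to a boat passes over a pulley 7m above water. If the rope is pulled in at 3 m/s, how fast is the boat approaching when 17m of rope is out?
17√15/20 ≈ 3.292 m/s

rope² = x² + 7²
x = √(17² - 7²) = 4√15
dx/dt = (rope/x) · d(rope)/dt = (17/(4√15)) · (-3) = -17√15/20 m/s
The boat approaches at 17√15/20 ≈ 3.292 m/s.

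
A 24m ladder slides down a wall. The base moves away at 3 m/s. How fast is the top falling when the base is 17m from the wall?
51√287/287 ≈ 3.01 m/s

x² + y² = 24²
2x·dx/dt + 2y·dy/dt = 0
dy/dt = -x/y · dx/dt = -17/√287 · 3 = -51√287/287 m/s
The top is descending at 51√287/287 ≈ 3.01 m/s.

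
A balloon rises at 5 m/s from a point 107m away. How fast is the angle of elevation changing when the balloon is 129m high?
0.019046 rad/s

tan(θ) = y/107
sec²(θ) · dθ/dt = (1/107) · dy/dt
dθ/dt = cos²(θ)/107 · 5 = 107/(107² + 129²) · 5
dθ/dt = 0.019046 rad/s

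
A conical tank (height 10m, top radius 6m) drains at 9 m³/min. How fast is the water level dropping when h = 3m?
25/(9π) ≈ 0.8842 m/min

r/h = 6/10, so r = (3/5)h
V = (1/3)πr²h = (1/3)π((3/5)h)²h = (3/25)πh³
dV/dh = (9/25)πh²
dh/dt = (dV/dt)/(dV/dh) = -9/((9/25)π·3²) = -25/(9π) m/min
The level is dropping at 25/(9π) ≈ 0.8842 m/min.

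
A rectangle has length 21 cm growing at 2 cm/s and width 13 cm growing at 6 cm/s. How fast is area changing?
152 cm²/s

A = lw
dA/dt = w·dl/dt + l·dw/dt = 13·2 + 21·6 = 152 cm²/s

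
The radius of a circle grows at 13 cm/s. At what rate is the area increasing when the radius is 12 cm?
312π cm²/s

A = πr²
dA/dt = 2πr · dr/dt = 2π(12)(13) = 312π cm²/s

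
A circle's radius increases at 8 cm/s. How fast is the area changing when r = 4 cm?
64π cm²/s

A = πr²
dA/dt = 2πr · dr/dt = 2π(4)(8) = 64π cm²/s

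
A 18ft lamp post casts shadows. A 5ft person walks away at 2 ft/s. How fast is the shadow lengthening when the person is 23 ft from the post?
10/13 ft/s

By similar triangles: 18/(x+s) = 5/s
Solving: s = 5x/13
ds/dt = 5/13 · dx/dt = 5/13 · 2 = 10/13 ft/s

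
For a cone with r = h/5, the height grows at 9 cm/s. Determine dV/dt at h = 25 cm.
225π cm³/s

V = (1/3)π(h/5)²h = πh³/75
dV/dt = πh²/25 · 9
At h = 25: dV/dt = 225π cm³/s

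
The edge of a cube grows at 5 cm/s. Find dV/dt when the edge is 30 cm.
13500 cm³/s

V = s³
dV/dt = 3s² · ds/dt = 3·30²·5 = 13500 cm³/s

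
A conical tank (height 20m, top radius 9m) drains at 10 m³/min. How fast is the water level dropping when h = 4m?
250/(81π) ≈ 0.9824 m/min

r/h = 9/20, so r = (9/20)h
V = (1/3)πr²h = (1/3)π((9/20)h)²h = (27/400)πh³
dV/dh = (81/400)πh²
dh/dt = (dV/dt)/(dV/dh) = -10/((81/400)π·4²) = -250/(81π) m/min
The level is dropping at 250/(81π) ≈ 0.9824 m/min.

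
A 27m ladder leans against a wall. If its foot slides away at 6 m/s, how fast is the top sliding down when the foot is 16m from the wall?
96√473/473 ≈ 4.414 m/s

x² + y² = 27²
2x·dx/dt + 2y·dy/dt = 0
dy/dt = -x/y · dx/dt = -16/√473 · 6 = -96√473/473 m/s
The top is descending at 96√473/473 ≈ 4.414 m/s.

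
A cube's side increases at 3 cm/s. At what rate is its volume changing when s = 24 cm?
5184 cm³/s

V = s³
dV/dt = 3s² · ds/dt = 3·24²·3 = 5184 cm³/s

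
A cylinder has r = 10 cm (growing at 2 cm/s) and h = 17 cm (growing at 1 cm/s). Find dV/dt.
780π cm³/s

V = πr²h
dV/dt = 2πrh·dr/dt + πr²·dh/dt
= 2π(10)(17)(2) + π(10)²(1)
= 780π cm³/s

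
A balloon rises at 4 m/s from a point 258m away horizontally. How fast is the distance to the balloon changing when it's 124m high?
248√20485/20485 ≈ 1.733 m/s

z² = 258² + y²
z = √(258² + 124²) = 2√20485
dz/dt = y/z · dy/dt = 124/(2√20485) · 4 = 248√20485/20485 ≈ 1.733 m/s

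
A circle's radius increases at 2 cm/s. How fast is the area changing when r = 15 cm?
60π cm²/s

A = πr²
dA/dt = 2πr · dr/dt = 2π(15)(2) = 60π cm²/s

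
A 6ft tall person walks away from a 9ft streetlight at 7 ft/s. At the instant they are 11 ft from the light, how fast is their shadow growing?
14 ft/s

By similar triangles: 9/(x+s) = 6/s
Solving: s = 6x/3
ds/dt = 6/3 · dx/dt = 2 · 7 = 14 ft/s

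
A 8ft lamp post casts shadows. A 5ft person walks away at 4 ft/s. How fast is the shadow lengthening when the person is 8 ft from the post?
20/3 ft/s

By similar triangles: 8/(x+s) = 5/s
Solving: s = 5x/3
ds/dt = 5/3 · dx/dt = 5/3 · 4 = 20/3 ft/s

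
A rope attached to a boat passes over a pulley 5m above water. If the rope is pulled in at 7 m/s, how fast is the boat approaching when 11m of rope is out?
77√6/24 ≈ 7.859 m/s

rope² = x² + 5²
x = √(11² - 5²) = 4√6
dx/dt = (rope/x) · d(rope)/dt = (11/(4√6)) · (-7) = -77√6/24 m/s
The boat approaches at 77√6/24 ≈ 7.859 m/s.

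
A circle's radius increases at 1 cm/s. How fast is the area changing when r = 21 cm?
42π cm²/s

A = πr²
dA/dt = 2πr · dr/dt = 2π(21)(1) = 42π cm²/s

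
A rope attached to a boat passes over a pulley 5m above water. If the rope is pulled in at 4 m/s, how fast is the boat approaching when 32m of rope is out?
128√111/333 ≈ 4.05 m/s

rope² = x² + 5²
x = √(32² - 5²) = 3√111
dx/dt = (rope/x) · d(rope)/dt = (32/(3√111)) · (-4) = -128√111/333 m/s
The boat approaches at 128√111/333 ≈ 4.05 m/s.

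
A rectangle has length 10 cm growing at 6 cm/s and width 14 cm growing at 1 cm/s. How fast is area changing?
94 cm²/s

A = lw
dA/dt = w·dl/dt + l·dw/dt = 14·6 + 10·1 = 94 cm²/s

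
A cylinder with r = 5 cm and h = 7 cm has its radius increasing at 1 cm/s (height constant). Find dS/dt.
34π cm²/s

S = 2πrh + 2πr² (lateral + bases)
dS/dt = (2πh + 4πr)·dr/dt = (2π·7 + 4π·5)·1
= 34π cm²/s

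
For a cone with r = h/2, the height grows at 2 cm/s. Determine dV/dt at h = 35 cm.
1225π/2 cm³/s

V = (1/3)π(h/2)²h = πh³/12
dV/dt = πh²/4 · 2
At h = 35: dV/dt = 1225π/2 cm³/s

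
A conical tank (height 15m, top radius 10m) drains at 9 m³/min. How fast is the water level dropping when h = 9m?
1/(4π) ≈ 0.07958 m/min

r/h = 10/15, so r = (2/3)h
V = (1/3)πr²h = (1/3)π((2/3)h)²h = (4/27)πh³
dV/dh = (4/9)πh²
dh/dt = (dV/dt)/(dV/dh) = -9/((4/9)π·9²) = -1/(4π) m/min
The level is dropping at 1/(4π) ≈ 0.07958 m/min.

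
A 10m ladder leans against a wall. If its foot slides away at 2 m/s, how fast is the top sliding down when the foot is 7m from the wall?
14√51/51 ≈ 1.96 m/s

x² + y² = 10²
2x·dx/dt + 2y·dy/dt = 0
dy/dt = -x/y · dx/dt = -7/√51 · 2 = -14√51/51 m/s
The top is descending at 14√51/51 ≈ 1.96 m/s.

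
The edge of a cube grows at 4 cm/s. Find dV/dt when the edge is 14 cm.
2352 cm³/s

V = s³
dV/dt = 3s² · ds/dt = 3·14²·4 = 2352 cm³/s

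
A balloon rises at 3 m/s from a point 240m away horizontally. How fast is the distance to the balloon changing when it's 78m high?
39√1769/1769 ≈ 0.9273 m/s

z² = 240² + y²
z = √(240² + 78²) = 6√1769
dz/dt = y/z · dy/dt = 78/(6√1769) · 3 = 39√1769/1769 ≈ 0.9273 m/s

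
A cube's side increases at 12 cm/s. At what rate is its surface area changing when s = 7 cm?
1008 cm²/s

A = 6s²
dA/dt = 12s · ds/dt = 12·7·12 = 1008 cm²/s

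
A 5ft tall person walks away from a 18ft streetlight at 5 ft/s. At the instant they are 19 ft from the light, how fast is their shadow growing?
25/13 ft/s

By similar triangles: 18/(x+s) = 5/s
Solving: s = 5x/13
ds/dt = 5/13 · dx/dt = 5/13 · 5 = 25/13 ft/s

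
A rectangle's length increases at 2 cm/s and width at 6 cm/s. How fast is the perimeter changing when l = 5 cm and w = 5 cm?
16 cm/s

P = 2(l + w)
dP/dt = 2(dl/dt + dw/dt) = 2(2 + 6) = 16 cm/s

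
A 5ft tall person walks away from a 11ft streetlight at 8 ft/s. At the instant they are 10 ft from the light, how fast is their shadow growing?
20/3 ft/s

By similar triangles: 11/(x+s) = 5/s
Solving: s = 5x/6
ds/dt = 5/6 · dx/dt = 5/6 · 8 = 20/3 ft/s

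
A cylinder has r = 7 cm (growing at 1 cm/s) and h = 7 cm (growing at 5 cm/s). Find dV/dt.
343π cm³/s

V = πr²h
dV/dt = 2πrh·dr/dt + πr²·dh/dt
= 2π(7)(7)(1) + π(7)²(5)
= 343π cm³/s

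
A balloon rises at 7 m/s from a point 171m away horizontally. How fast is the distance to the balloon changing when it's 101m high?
707√39442/39442 ≈ 3.56 m/s

z² = 171² + y²
z = √(171² + 101²) = √39442
dz/dt = y/z · dy/dt = 101/√39442 · 7 = 707√39442/39442 ≈ 3.56 m/s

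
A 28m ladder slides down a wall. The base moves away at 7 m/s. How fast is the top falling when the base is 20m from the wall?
35√6/12 ≈ 7.144 m/s

x² + y² = 28²
2x·dx/dt + 2y·dy/dt = 0
dy/dt = -x/y · dx/dt = -20/(8√6) · 7 = -35√6/12 m/s
The top is descending at 35√6/12 ≈ 7.144 m/s.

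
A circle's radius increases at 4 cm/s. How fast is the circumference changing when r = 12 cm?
8π cm/s

C = 2πr
dC/dt = 2π · dr/dt = 2π · 4 = 8π cm/s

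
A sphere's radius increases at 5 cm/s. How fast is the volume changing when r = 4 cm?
320π cm³/s

V = (4/3)πr³
dV/dt = dV/dr · dr/dt = 4πr² · 5
At r = 4: dV/dt = 320π cm³/s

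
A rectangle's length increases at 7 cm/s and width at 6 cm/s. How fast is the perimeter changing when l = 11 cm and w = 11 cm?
26 cm/s

P = 2(l + w)
dP/dt = 2(dl/dt + dw/dt) = 2(7 + 6) = 26 cm/s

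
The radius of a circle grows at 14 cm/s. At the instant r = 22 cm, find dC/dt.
28π cm/s

C = 2πr
dC/dt = 2π · dr/dt = 2π · 14 = 28π cm/s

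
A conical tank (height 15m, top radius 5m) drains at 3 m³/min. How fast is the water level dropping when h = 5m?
27/(25π) ≈ 0.3438 m/min

r/h = 5/15, so r = (1/3)h
V = (1/3)πr²h = (1/3)π((1/3)h)²h = (1/27)πh³
dV/dh = (1/9)πh²
dh/dt = (dV/dt)/(dV/dh) = -3/((1/9)π·5²) = -27/(25π) m/min
The level is dropping at 27/(25π) ≈ 0.3438 m/min.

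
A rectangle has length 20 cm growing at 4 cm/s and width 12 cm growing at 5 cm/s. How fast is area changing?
148 cm²/s

A = lw
dA/dt = w·dl/dt + l·dw/dt = 12·4 + 20·5 = 148 cm²/s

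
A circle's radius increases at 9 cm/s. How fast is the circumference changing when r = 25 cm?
18π cm/s

C = 2πr
dC/dt = 2π · dr/dt = 2π · 9 = 18π cm/s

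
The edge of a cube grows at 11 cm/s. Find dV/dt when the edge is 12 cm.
4752 cm³/s

V = s³
dV/dt = 3s² · ds/dt = 3·12²·11 = 4752 cm³/s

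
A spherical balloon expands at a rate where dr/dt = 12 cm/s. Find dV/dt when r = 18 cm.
15552π cm³/s

V = (4/3)πr³
dV/dt = dV/dr · dr/dt = 4πr² · 12
At r = 18: dV/dt = 15552π cm³/s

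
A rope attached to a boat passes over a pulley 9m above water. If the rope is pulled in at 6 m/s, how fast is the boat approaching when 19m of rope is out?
57√70/70 ≈ 6.813 m/s

rope² = x² + 9²
x = √(19² - 9²) = 2√70
dx/dt = (rope/x) · d(rope)/dt = (19/(2√70)) · (-6) = -57√70/70 m/s
The boat approaches at 57√70/70 ≈ 6.813 m/s.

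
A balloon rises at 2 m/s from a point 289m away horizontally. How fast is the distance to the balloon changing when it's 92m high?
184√91985/91985 ≈ 0.6067 m/s

z² = 289² + y²
z = √(289² + 92²) = √91985
dz/dt = y/z · dy/dt = 92/√91985 · 2 = 184√91985/91985 ≈ 0.6067 m/s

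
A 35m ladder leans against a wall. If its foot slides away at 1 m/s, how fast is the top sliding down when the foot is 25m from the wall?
5√6/12 ≈ 1.021 m/s

x² + y² = 35²
2x·dx/dt + 2y·dy/dt = 0
dy/dt = -x/y · dx/dt = -25/(10√6) · 1 = -5√6/12 m/s
The top is descending at 5√6/12 ≈ 1.021 m/s.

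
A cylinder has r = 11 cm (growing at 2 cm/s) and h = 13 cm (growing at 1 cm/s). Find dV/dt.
693π cm³/s

V = πr²h
dV/dt = 2πrh·dr/dt + πr²·dh/dt
= 2π(11)(13)(2) + π(11)²(1)
= 693π cm³/s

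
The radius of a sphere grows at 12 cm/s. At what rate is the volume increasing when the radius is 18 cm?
15552π cm³/s

V = (4/3)πr³
dV/dt = dV/dr · dr/dt = 4πr² · 12
At r = 18: dV/dt = 15552π cm³/s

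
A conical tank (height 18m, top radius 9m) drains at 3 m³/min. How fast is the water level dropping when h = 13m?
12/(169π) ≈ 0.0226 m/min

r/h = 9/18, so r = (1/2)h
V = (1/3)πr²h = (1/3)π((1/2)h)²h = (1/12)πh³
dV/dh = (1/4)πh²
dh/dt = (dV/dt)/(dV/dh) = -3/((1/4)π·13²) = -12/(169π) m/min
The level is dropping at 12/(169π) ≈ 0.0226 m/min.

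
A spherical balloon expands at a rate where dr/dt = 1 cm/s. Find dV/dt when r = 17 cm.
1156π cm³/s

V = (4/3)πr³
dV/dt = dV/dr · dr/dt = 4πr² · 1
At r = 17: dV/dt = 1156π cm³/s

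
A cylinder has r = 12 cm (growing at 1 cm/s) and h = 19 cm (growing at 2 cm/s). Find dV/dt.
744π cm³/s

V = πr²h
dV/dt = 2πrh·dr/dt + πr²·dh/dt
= 2π(12)(19)(1) + π(12)²(2)
= 744π cm³/s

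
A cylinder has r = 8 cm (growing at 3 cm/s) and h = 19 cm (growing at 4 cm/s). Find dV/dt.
1168π cm³/s

V = πr²h
dV/dt = 2πrh·dr/dt + πr²·dh/dt
= 2π(8)(19)(3) + π(8)²(4)
= 1168π cm³/s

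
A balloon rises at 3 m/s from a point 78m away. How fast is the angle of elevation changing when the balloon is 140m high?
0.009111 rad/s

tan(θ) = y/78
sec²(θ) · dθ/dt = (1/78) · dy/dt
dθ/dt = cos²(θ)/78 · 3 = 78/(78² + 140²) · 3
dθ/dt = 0.009111 rad/s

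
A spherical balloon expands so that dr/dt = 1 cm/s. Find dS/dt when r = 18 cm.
144π cm²/s

S = 4πr²
dS/dt = dS/dr · dr/dt = 8πr · 1
At r = 18: dS/dt = 144π cm²/s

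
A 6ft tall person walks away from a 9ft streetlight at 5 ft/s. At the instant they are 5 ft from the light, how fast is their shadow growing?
10 ft/s

By similar triangles: 9/(x+s) = 6/s
Solving: s = 6x/3
ds/dt = 6/3 · dx/dt = 2 · 5 = 10 ft/s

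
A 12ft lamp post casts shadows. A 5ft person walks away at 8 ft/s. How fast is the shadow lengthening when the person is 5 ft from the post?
40/7 ft/s

By similar triangles: 12/(x+s) = 5/s
Solving: s = 5x/7
ds/dt = 5/7 · dx/dt = 5/7 · 8 = 40/7 ft/s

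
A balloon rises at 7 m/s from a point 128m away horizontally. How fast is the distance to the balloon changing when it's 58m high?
203√4937/4937 ≈ 2.889 m/s

z² = 128² + y²
z = √(128² + 58²) = 2√4937
dz/dt = y/z · dy/dt = 58/(2√4937) · 7 = 203√4937/4937 ≈ 2.889 m/s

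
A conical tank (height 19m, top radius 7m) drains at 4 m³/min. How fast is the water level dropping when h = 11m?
1444/(5929π) ≈ 0.07752 m/min

r/h = 7/19, so r = (7/19)h
V = (1/3)πr²h = (1/3)π((7/19)h)²h = (49/1083)πh³
dV/dh = (49/361)πh²
dh/dt = (dV/dt)/(dV/dh) = -4/((49/361)π·11²) = -1444/(5929π) m/min
The level is dropping at 1444/(5929π) ≈ 0.07752 m/min.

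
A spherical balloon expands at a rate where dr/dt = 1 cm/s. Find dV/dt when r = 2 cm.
16π cm³/s

V = (4/3)πr³
dV/dt = dV/dr · dr/dt = 4πr² · 1
At r = 2: dV/dt = 16π cm³/s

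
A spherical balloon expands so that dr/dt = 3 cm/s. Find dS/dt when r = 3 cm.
72π cm²/s

S = 4πr²
dS/dt = dS/dr · dr/dt = 8πr · 3
At r = 3: dS/dt = 72π cm²/s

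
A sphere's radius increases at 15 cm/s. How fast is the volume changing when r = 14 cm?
11760π cm³/s

V = (4/3)πr³
dV/dt = dV/dr · dr/dt = 4πr² · 15
At r = 14: dV/dt = 11760π cm³/s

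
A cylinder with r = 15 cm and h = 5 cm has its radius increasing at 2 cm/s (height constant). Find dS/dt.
140π cm²/s

S = 2πrh + 2πr² (lateral + bases)
dS/dt = (2πh + 4πr)·dr/dt = (2π·5 + 4π·15)·2
= 140π cm²/s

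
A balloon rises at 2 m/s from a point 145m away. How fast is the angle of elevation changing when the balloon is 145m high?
0.006897 rad/s

tan(θ) = y/145
sec²(θ) · dθ/dt = (1/145) · dy/dt
dθ/dt = cos²(θ)/145 · 2 = 145/(145² + 145²) · 2
dθ/dt = 0.006897 rad/s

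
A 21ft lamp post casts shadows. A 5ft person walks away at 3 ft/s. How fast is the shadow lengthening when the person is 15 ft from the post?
15/16 ft/s

By similar triangles: 21/(x+s) = 5/s
Solving: s = 5x/16
ds/dt = 5/16 · dx/dt = 5/16 · 3 = 15/16 ft/s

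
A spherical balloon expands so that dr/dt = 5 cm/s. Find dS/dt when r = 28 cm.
1120π cm²/s

S = 4πr²
dS/dt = dS/dr · dr/dt = 8πr · 5
At r = 28: dS/dt = 1120π cm²/s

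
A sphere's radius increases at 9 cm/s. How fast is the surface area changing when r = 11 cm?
792π cm²/s

S = 4πr²
dS/dt = dS/dr · dr/dt = 8πr · 9
At r = 11: dS/dt = 792π cm²/s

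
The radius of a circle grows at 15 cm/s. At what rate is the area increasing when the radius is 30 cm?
900π cm²/s

A = πr²
dA/dt = 2πr · dr/dt = 2π(30)(15) = 900π cm²/s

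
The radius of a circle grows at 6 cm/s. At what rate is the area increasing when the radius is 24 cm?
288π cm²/s

A = πr²
dA/dt = 2πr · dr/dt = 2π(24)(6) = 288π cm²/s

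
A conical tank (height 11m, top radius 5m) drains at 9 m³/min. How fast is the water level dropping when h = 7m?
1089/(1225π) ≈ 0.283 m/min

r/h = 5/11, so r = (5/11)h
V = (1/3)πr²h = (1/3)π((5/11)h)²h = (25/363)πh³
dV/dh = (25/121)πh²
dh/dt = (dV/dt)/(dV/dh) = -9/((25/121)π·7²) = -1089/(1225π) m/min
The level is dropping at 1089/(1225π) ≈ 0.283 m/min.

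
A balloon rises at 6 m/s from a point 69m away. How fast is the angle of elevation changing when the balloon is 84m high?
0.035034 rad/s

tan(θ) = y/69
sec²(θ) · dθ/dt = (1/69) · dy/dt
dθ/dt = cos²(θ)/69 · 6 = 69/(69² + 84²) · 6
dθ/dt = 0.035034 rad/s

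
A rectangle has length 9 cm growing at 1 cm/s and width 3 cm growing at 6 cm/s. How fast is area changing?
57 cm²/s

A = lw
dA/dt = w·dl/dt + l·dw/dt = 3·1 + 9·6 = 57 cm²/s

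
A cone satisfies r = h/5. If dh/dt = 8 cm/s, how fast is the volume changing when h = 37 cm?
10952π/25 cm³/s

V = (1/3)π(h/5)²h = πh³/75
dV/dt = πh²/25 · 8
At h = 37: dV/dt = 10952π/25 cm³/s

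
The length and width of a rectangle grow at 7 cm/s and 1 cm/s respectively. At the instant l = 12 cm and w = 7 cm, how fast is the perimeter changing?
16 cm/s

P = 2(l + w)
dP/dt = 2(dl/dt + dw/dt) = 2(7 + 1) = 16 cm/s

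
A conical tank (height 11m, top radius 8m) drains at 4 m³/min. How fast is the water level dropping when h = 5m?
121/(400π) ≈ 0.09629 m/min

r/h = 8/11, so r = (8/11)h
V = (1/3)πr²h = (1/3)π((8/11)h)²h = (64/363)πh³
dV/dh = (64/121)πh²
dh/dt = (dV/dt)/(dV/dh) = -4/((64/121)π·5²) = -121/(400π) m/min
The level is dropping at 121/(400π) ≈ 0.09629 m/min.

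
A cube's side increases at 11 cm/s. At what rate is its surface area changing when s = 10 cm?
1320 cm²/s

A = 6s²
dA/dt = 12s · ds/dt = 12·10·11 = 1320 cm²/s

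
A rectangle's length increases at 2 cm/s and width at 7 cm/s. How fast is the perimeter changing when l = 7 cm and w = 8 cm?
18 cm/s

P = 2(l + w)
dP/dt = 2(dl/dt + dw/dt) = 2(2 + 7) = 18 cm/s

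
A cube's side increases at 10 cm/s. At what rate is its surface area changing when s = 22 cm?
2640 cm²/s

A = 6s²
dA/dt = 12s · ds/dt = 12·22·10 = 2640 cm²/s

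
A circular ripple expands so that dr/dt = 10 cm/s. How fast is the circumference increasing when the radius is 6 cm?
20π cm/s

C = 2πr
dC/dt = 2π · dr/dt = 2π · 10 = 20π cm/s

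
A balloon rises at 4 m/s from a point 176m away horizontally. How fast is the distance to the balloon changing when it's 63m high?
252√34945/34945 ≈ 1.348 m/s

z² = 176² + y²
z = √(176² + 63²) = √34945
dz/dt = y/z · dy/dt = 63/√34945 · 4 = 252√34945/34945 ≈ 1.348 m/s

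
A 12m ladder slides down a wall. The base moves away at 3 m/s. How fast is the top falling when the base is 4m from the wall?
3√2/4 ≈ 1.061 m/s

x² + y² = 12²
2x·dx/dt + 2y·dy/dt = 0
dy/dt = -x/y · dx/dt = -4/(8√2) · 3 = -3√2/4 m/s
The top is descending at 3√2/4 ≈ 1.061 m/s.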